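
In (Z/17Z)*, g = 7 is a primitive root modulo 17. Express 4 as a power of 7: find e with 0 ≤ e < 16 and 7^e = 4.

Successive powers of 7 modulo 17:
  7^0=1  7^1=7  7^2=15  7^3=3  7^4=4
So 7^4 ≡ 4 (mod 17), giving e = 4.

4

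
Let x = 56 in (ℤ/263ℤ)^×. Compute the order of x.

The order of 56 must divide p − 1 = 262 = 2 · 131.
Divisors: 1, 2, 131, 262.
Check each in increasing order: 56^1 ≡ 56;  56^2 ≡ 243;  56^131 ≡ 262;  56^262 ≡ 1.
Smallest exponent giving 1 is 262.

262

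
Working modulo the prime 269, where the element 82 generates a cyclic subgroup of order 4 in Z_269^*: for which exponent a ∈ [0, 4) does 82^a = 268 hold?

Successive powers of 82 modulo 269:
  82^0=1  82^1=82  82^2=268
So 82^2 ≡ 268 (mod 269), giving a = 2.

2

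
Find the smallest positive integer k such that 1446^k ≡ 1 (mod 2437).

812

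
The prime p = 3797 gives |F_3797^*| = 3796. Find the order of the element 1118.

3796

The order of 1118 must divide p − 1 = 3796 = 2^2 · 13 · 73.
Divisors: 1, 2, 4, 13, 26, 52, 73, 146, 292, 949, 1898, 3796.
Check each in increasing order: 1118^1 ≡ 1118;  1118^2 ≡ 711;  1118^4 ≡ 520;  1118^13 ≡ 2714;  1118^26 ≡ 3413;  1118^52 ≡ 3170;  1118^73 ≡ 3112;  1118^146 ≡ 2194;  1118^292 ≡ 2837;  1118^949 ≡ 742;  1118^1898 ≡ 3796;  1118^3796 ≡ 1.
Smallest exponent giving 1 is 3796.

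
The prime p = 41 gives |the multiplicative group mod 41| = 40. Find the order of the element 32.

4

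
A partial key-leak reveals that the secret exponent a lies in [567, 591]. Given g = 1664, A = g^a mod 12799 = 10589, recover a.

576

Compute 1664^567 mod 12799 = 9885, then multiply by 1664 repeatedly:
  1664^567=9885  1664^568=1925  1664^569=3450  1664^570=6848  1664^571=3962
  1664^572=1283  1664^573=10278  1664^574=3128  1664^575=8598  1664^576=10589
Found 10589 at exponent 576.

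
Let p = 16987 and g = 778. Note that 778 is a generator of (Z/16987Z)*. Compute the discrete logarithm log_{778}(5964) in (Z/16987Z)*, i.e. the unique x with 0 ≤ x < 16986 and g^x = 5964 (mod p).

15406

Baby-step giant-step with m = ceil(sqrt(16986)) = 131.
Baby table (778^j mod 16987 for j=0..130):
  0:1  1:778  2:10739  3:14325  4:1378  5:1903  6:2665  7:956
  8:13327  9:6336  10:3178  11:9369  12:1659  13:16677  14:13625  15:362
  16:9844  17:14482  18:4615  19:6213  20:9406  21:13458  22:6332  23:66
  24:387  25:12307  26:11165  27:6013  28:6689  29:6020  30:12135  31:13245
  32:10488  33:5904  34:6822  35:7572  36:13514  37:15926  38:6905  39:4198
  40:4540  41:15811  42:2370  43:9264  44:4904  45:10224  46:4356  47:8555
  48:13873  49:6449  50:6157  51:16799  52:6619  53:2521  54:7833  55:12728
  56:15950  57:8590  58:7129  59:8600  60:14909  61:14068  62:5276  63:10861
  64:7319  65:3537  66:16879  67:911  68:12291  69:15704  70:4059  71:15307
  72:959  73:15661  74:4579  75:12179  76:13503  77:7368  78:7685  79:16493
  80:6369  81:11865  82:7029  83:15735  84:11190  85:8476  86:3372  87:7418
  88:12611  89:9859  90:9165  91:12817  92:257  93:13089  94:8029  95:12333
  96:14406  97:13435  98:5425  99:7874  100:10652  101:14587  102:1370  103:12666
  104:1688  105:5265  106:2303  107:8099  108:15832  109:1721  110:13952  111:16950
  112:5188  113:10345  114:13559  115:16962  116:14524  117:3317  118:15589  119:16511
  120:3386  121:1323  122:10074  123:6565  124:11470  125:5485  126:3593  127:9486
  128:7750  129:16102  130:7937
Giant step factor: 778^(-131) ≡ 8112 (mod 16987).
Scan 5964·8112^i mod 16987 for i = 0, 1, …:
  i=0: 5964   i=1: 992   i=2: 12253   i=3: 5399
  i=4: 4202   i=5: 10702   i=6: 11054   i=7: 12662
  i=8: 10742   i=9: 12781     …   i=116: 14428
  i=117: 16493
Match at i=117, j=79: x = 117·131 + 79 = 15406.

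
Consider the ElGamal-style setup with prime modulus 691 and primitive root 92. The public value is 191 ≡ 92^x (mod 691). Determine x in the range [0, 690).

Baby-step giant-step with m = ceil(sqrt(690)) = 27.
Baby table (92^j mod 691 for j=0..26):
  0:1  1:92  2:172  3:622  4:562  5:570  6:615  7:609
  8:57  9:407  10:130  11:213  12:248  13:13  14:505  15:163
  16:485  17:396  18:500  19:394  20:316  21:50  22:454  23:308
  24:5  25:460  26:169
Giant step factor: 92^(-27) ≡ 2 (mod 691).
Scan 191·2^i mod 691 for i = 0, 1, …:
  i=0: 191   i=1: 382   i=2: 73   i=3: 146
  i=4: 292   i=5: 584   i=6: 477   i=7: 263
  i=8: 526   i=9: 361   i=10: 31   i=11: 62
  i=12: 124   i=13: 248
Match at i=13, j=12: x = 13·27 + 12 = 363.

363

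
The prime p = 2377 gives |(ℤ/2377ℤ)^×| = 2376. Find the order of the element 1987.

33

The order of 1987 must divide p − 1 = 2376 = 2^3 · 3^3 · 11.
Divisors: 1, 2, 3, 4, 6, 8, 9, 11, 12, 18, 22, 24, 27, 33, 36, 44, 54, 66, 72, 88, 99, 108, 132, 198, 216, 264, 297, 396, 594, 792, 1188, 2376.
Check each in increasing order: 1987^1 ≡ 1987;  1987^2 ≡ 2349;  1987^3 ≡ 1412;  1987^4 ≡ 784;  1987^6 ≡ 1818;  1987^8 ≡ 1390;  1987^9 ≡ 2233;  1987^11 ≡ 1655;  1987^12 ≡ 1094;  1987^18 ≡ 1720;  1987^22 ≡ 721;  1987^24 ≡ 1205;  1987^27 ≡ 1905;  1987^33 ≡ 1.
Smallest exponent giving 1 is 33.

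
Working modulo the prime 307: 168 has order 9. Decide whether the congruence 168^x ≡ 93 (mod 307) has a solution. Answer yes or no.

93 ∈ ⟨168⟩ iff 93^9 ≡ 1 (mod 307), since |⟨168⟩| = 9.
93^9 mod 307 = 1.
Since 1 = 1, 93 lies in the subgroup.

yes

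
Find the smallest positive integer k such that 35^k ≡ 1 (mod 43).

7

The order of 35 must divide p − 1 = 42 = 2 · 3 · 7.
Divisors: 1, 2, 3, 6, 7, 14, 21, 42.
Check each in increasing order: 35^1 ≡ 35;  35^2 ≡ 21;  35^3 ≡ 4;  35^6 ≡ 16;  35^7 ≡ 1.
Smallest exponent giving 1 is 7.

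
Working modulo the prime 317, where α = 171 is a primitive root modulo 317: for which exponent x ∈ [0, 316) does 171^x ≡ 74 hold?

Successive powers of 171 modulo 317:
  171^0=1  171^1=171  171^2=77  171^3=170  171^4=223  171^5=93
  171^6=53  171^7=187  171^8=277  171^9=134  171^10=90  171^11=174
  171^12=273  171^13=84  171^14=99  171^15=128  171^16=15  171^17=29
  171^18=204  171^19=14  171^20=175  171^21=127  171^22=161  171^23=269
  171^24=34  171^25=108  171^26=82  171^27=74
So 171^27 ≡ 74 (mod 317), giving x = 27.

27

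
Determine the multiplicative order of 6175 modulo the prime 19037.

The order of 6175 must divide p − 1 = 19036 = 2^2 · 4759.
Divisors: 1, 2, 4, 4759, 9518, 19036.
Check each in increasing order: 6175^1 ≡ 6175;  6175^2 ≡ 18551;  6175^4 ≡ 7752;  6175^4759 ≡ 19036;  6175^9518 ≡ 1.
Smallest exponent giving 1 is 9518.

9518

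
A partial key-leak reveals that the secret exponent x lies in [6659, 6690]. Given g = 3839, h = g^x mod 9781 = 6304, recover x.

6690

Compute 3839^6659 mod 9781 = 7723, then multiply by 3839 repeatedly:
  3839^6659=7723  3839^6660=2386  3839^6661=4838  3839^6662=8744  3839^6663=9605
  3839^6664=9006  3839^6665=7980  3839^6666=1128  3839^6667=7190  3839^6668=428
  3839^6669=9665  3839^6670=4602  3839^6671=2592  3839^6672=3411  3839^6673=7851
  3839^6674=4728  3839^6675=7037  3839^6676=9702  3839^6677=9711  3839^6678=5138
  3839^6679=6286  3839^6680=2227  3839^6681=859  3839^6682=1504  3839^6683=3066
  3839^6684=3831  3839^6685=6366  3839^6686=6136  3839^6687=3456  3839^6688=4548
  3839^6689=687  3839^6690=6304
Found 6304 at exponent 6690.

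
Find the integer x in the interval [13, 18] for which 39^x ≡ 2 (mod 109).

15

Compute 39^13 mod 109 = 65, then multiply by 39 repeatedly:
  39^13=65  39^14=28  39^15=2
Found 2 at exponent 15.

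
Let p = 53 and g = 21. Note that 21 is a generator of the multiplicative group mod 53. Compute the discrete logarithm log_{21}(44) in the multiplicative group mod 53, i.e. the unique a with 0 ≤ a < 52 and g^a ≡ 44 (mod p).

12

Successive powers of 21 modulo 53:
  21^0=1  21^1=21  21^2=17  21^3=39  21^4=24  21^5=27
  21^6=37  21^7=35  21^8=46  21^9=12  21^10=40  21^11=45
  21^12=44
So 21^12 ≡ 44 (mod 53), giving a = 12.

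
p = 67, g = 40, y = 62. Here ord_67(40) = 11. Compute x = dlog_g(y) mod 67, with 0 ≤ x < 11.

10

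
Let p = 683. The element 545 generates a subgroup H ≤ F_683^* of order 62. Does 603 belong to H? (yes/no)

603 ∈ ⟨545⟩ iff 603^62 ≡ 1 (mod 683), since |⟨545⟩| = 62.
603^62 mod 683 = 1.
Since 1 = 1, 603 lies in the subgroup.

yes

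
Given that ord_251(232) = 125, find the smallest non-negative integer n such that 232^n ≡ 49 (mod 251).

92

Baby-step giant-step with m = ceil(sqrt(125)) = 12.
Baby table (232^j mod 251 for j=0..11):
  0:1  1:232  2:110  3:169  4:52  5:16  6:198  7:3
  8:194  9:79  10:5  11:156
Giant step factor: 232^(-12) ≡ 68 (mod 251).
Scan 49·68^i mod 251 for i = 0, 1, …:
  i=0: 49   i=1: 69   i=2: 174   i=3: 35
  i=4: 121   i=5: 196   i=6: 25   i=7: 194
Match at i=7, j=8: n = 7·12 + 8 = 92.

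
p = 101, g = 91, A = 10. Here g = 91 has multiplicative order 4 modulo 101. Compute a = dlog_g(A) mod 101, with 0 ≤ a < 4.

3

Successive powers of 91 modulo 101:
  91^0=1  91^1=91  91^2=100  91^3=10
So 91^3 ≡ 10 (mod 101), giving a = 3.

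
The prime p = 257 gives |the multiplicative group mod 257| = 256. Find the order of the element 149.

256

The order of 149 must divide p − 1 = 256 = 2^8.
Divisors: 1, 2, 4, 8, 16, 32, 64, 128, 256.
Check each in increasing order: 149^1 ≡ 149;  149^2 ≡ 99;  149^4 ≡ 35;  149^8 ≡ 197;  149^16 ≡ 2;  149^32 ≡ 4;  149^64 ≡ 16;  149^128 ≡ 256;  149^256 ≡ 1.
Smallest exponent giving 1 is 256.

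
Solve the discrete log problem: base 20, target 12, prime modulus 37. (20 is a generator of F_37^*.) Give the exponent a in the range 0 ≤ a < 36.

Successive powers of 20 modulo 37:
  20^0=1  20^1=20  20^2=30  20^3=8  20^4=12
So 20^4 ≡ 12 (mod 37), giving a = 4.

4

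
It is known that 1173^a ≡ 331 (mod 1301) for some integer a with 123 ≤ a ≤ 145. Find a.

140

Compute 1173^123 mod 1301 = 355, then multiply by 1173 repeatedly:
  1173^123=355  1173^124=95  1173^125=850  1173^126=484  1173^127=496
  1173^128=261  1173^129=418  1173^130=1138  1173^131=48  1173^132=361
  1173^133=628  1173^134=278  1173^135=844  1173^136=1252  1173^137=1068
  1173^138=1202  1173^139=963  1173^140=331
Found 331 at exponent 140.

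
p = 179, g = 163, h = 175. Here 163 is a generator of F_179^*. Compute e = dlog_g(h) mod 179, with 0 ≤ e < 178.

Baby-step giant-step with m = ceil(sqrt(178)) = 14.
Baby table (163^j mod 179 for j=0..13):
  0:1  1:163  2:77  3:21  4:22  5:6  6:83  7:104
  8:126  9:132  10:36  11:140  12:87  13:40
Giant step factor: 163^(-14) ≡ 106 (mod 179).
Scan 175·106^i mod 179 for i = 0, 1, …:
  i=0: 175   i=1: 113   i=2: 164   i=3: 21
Match at i=3, j=3: e = 3·14 + 3 = 45.

45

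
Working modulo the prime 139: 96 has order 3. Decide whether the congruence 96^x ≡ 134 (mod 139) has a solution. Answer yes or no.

134 ∈ ⟨96⟩ iff 134^3 ≡ 1 (mod 139), since |⟨96⟩| = 3.
134^3 mod 139 = 14.
Since 14 ≠ 1, 134 does not lie in the subgroup.

no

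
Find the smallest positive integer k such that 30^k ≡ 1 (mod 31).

2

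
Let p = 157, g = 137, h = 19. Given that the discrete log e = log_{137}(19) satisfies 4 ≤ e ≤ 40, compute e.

28

Compute 137^4 mod 157 = 17, then multiply by 137 repeatedly:
  137^4=17  137^5=131  137^6=49  137^7=119  137^8=132
  137^9=29  137^10=48  137^11=139  137^12=46  137^13=22
  137^14=31  137^15=8  137^16=154  137^17=60  137^18=56
  137^19=136  137^20=106  137^21=78  137^22=10  137^23=114
  137^24=75  137^25=70  137^26=13  137^27=54  137^28=19
Found 19 at exponent 28.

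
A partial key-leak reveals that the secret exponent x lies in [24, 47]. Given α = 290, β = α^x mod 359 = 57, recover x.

29

Compute 290^24 mod 359 = 10, then multiply by 290 repeatedly:
  290^24=10  290^25=28  290^26=222  290^27=119  290^28=46
  290^29=57
Found 57 at exponent 29.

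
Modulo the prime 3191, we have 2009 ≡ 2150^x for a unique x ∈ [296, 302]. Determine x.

297

Compute 2150^296 mod 3191 = 3045, then multiply by 2150 repeatedly:
  2150^296=3045  2150^297=2009
Found 2009 at exponent 297.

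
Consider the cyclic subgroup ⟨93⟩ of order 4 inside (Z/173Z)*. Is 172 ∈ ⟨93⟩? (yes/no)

yes

⟨93⟩ has order 4; its elements mod 173 are {1, 80, 93, 172}.
172 is in this set.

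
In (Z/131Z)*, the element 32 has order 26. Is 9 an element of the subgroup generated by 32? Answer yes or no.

no

9 ∈ ⟨32⟩ iff 9^26 ≡ 1 (mod 131), since |⟨32⟩| = 26.
9^26 mod 131 = 89.
Since 89 ≠ 1, 9 does not lie in the subgroup.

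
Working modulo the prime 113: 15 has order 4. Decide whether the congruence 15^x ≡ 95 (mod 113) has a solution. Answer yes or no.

no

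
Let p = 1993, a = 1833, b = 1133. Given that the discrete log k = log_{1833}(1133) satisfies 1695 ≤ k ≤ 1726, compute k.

1717

Compute 1833^1695 mod 1993 = 1015, then multiply by 1833 repeatedly:
  1833^1695=1015  1833^1696=1026  1833^1697=1259  1833^1698=1846  1833^1699=1597
  1833^1700=1577  1833^1701=791  1833^1702=992  1833^1703=720  1833^1704=394
  1833^1705=736  1833^1706=1820  1833^1707=1771  1833^1708=1639  1833^1709=836
  1833^1710=1764  1833^1711=766  1833^1712=1006  1833^1713=473  1833^1714=54
  1833^1715=1325  1833^1716=1251  1833^1717=1133
Found 1133 at exponent 1717.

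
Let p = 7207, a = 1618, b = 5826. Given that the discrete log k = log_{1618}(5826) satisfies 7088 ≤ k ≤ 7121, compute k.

7104

Compute 1618^7088 mod 7207 = 5962, then multiply by 1618 repeatedly:
  1618^7088=5962  1618^7089=3550  1618^7090=7128  1618^7091=1904  1618^7092=3283
  1618^7093=335  1618^7094=1505  1618^7095=6331  1618^7096=2411  1618^7097=2011
  1618^7098=3441  1618^7099=3734  1618^7100=2146  1618^7101=5661  1618^7102=6608
  1618^7103=3763  1618^7104=5826
Found 5826 at exponent 7104.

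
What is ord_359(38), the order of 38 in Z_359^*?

The order of 38 must divide p − 1 = 358 = 2 · 179.
Divisors: 1, 2, 179, 358.
Check each in increasing order: 38^1 ≡ 38;  38^2 ≡ 8;  38^179 ≡ 358;  38^358 ≡ 1.
Smallest exponent giving 1 is 358.

358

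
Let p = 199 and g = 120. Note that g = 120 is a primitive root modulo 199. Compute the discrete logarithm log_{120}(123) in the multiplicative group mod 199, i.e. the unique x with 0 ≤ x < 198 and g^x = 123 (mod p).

6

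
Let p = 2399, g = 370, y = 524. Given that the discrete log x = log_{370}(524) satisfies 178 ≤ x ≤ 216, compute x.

Compute 370^178 mod 2399 = 1262, then multiply by 370 repeatedly:
  370^178=1262  370^179=1534  370^180=1416  370^181=938  370^182=1604
  370^183=927  370^184=2332  370^185=1599  370^186=1476  370^187=1547
  370^188=1428  370^189=580  370^190=1089  370^191=2297  370^192=644
  370^193=779  370^194=350  370^195=2353  370^196=2172  370^197=2374
  370^198=346  370^199=873  370^200=1544  370^201=318  370^202=109
  370^203=1946  370^204=320  370^205=849  370^206=2260  370^207=1348
  370^208=2167  370^209=524
Found 524 at exponent 209.

209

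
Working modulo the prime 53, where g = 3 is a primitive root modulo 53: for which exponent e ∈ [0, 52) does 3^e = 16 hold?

40

Baby-step giant-step with m = ceil(sqrt(52)) = 8.
Baby table (3^j mod 53 for j=0..7):
  0:1  1:3  2:9  3:27  4:28  5:31  6:40  7:14
Giant step factor: 3^(-8) ≡ 24 (mod 53).
Scan 16·24^i mod 53 for i = 0, 1, …:
  i=0: 16   i=1: 13   i=2: 47   i=3: 15
  i=4: 42   i=5: 1
Match at i=5, j=0: e = 5·8 + 0 = 40.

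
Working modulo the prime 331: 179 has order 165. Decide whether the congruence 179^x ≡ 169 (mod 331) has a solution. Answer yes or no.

yes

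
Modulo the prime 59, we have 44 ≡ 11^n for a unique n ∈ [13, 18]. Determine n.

15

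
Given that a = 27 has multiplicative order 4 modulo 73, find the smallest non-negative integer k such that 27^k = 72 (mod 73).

2

Successive powers of 27 modulo 73:
  27^0=1  27^1=27  27^2=72
So 27^2 ≡ 72 (mod 73), giving k = 2.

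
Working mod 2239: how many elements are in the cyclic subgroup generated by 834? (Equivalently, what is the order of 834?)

The order of 834 must divide p − 1 = 2238 = 2 · 3 · 373.
Divisors: 1, 2, 3, 6, 373, 746, 1119, 2238.
Check each in increasing order: 834^1 ≡ 834;  834^2 ≡ 1466;  834^3 ≡ 150;  834^6 ≡ 110;  834^373 ≡ 1944;  834^746 ≡ 1943;  834^1119 ≡ 2238;  834^2238 ≡ 1.
Smallest exponent giving 1 is 2238.

2238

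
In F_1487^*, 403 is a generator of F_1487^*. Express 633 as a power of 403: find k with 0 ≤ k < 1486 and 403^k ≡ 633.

270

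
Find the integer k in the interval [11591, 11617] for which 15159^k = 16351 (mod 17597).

Compute 15159^11591 mod 17597 = 5325, then multiply by 15159 repeatedly:
  15159^11591=5325  15159^11592=4236  15159^11593=2071  15159^11594=1241  15159^11595=1126
  15159^11596=17541  15159^11597=13349  15159^11598=9588  15159^11599=10869  15159^11600=2460
  15159^11601=3097  15159^11602=16224  15159^11603=3944  15159^11604=10087  15159^11605=8500
  15159^11606=6266  15159^11607=15285  15159^11608=5616  15159^11609=16255  15159^11610=16351
Found 16351 at exponent 11610.

11610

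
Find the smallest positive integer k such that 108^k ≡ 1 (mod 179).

The order of 108 must divide p − 1 = 178 = 2 · 89.
Divisors: 1, 2, 89, 178.
Check each in increasing order: 108^1 ≡ 108;  108^2 ≡ 29;  108^89 ≡ 1.
Smallest exponent giving 1 is 89.

89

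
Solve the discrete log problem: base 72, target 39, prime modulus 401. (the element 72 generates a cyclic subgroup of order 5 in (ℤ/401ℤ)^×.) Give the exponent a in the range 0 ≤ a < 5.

4

Successive powers of 72 modulo 401:
  72^0=1  72^1=72  72^2=372  72^3=318  72^4=39
So 72^4 ≡ 39 (mod 401), giving a = 4.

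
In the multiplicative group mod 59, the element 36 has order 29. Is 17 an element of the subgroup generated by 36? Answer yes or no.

17 ∈ ⟨36⟩ iff 17^29 ≡ 1 (mod 59), since |⟨36⟩| = 29.
17^29 mod 59 = 1.
Since 1 = 1, 17 lies in the subgroup.

yes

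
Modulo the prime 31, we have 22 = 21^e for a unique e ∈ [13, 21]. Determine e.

Compute 21^13 mod 31 = 22, then multiply by 21 repeatedly:
  21^13=22
Found 22 at exponent 13.

13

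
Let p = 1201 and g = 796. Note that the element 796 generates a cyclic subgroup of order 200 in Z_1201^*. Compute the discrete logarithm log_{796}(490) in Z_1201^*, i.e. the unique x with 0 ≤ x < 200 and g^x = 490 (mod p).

21

Successive powers of 796 modulo 1201:
  796^0=1  796^1=796  796^2=689  796^3=788  796^4=326  796^5=80
  796^6=27  796^7=1075  796^8=588  796^9=859  796^10=395  796^11=959
  796^12=729  796^13=201  796^14=263  796^15=374  796^16=1057  796^17=672
  796^18=467  796^19=623  796^20=1096  796^21=490
So 796^21 ≡ 490 (mod 1201), giving x = 21.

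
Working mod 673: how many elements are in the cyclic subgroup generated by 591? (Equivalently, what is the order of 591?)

672

The order of 591 must divide p − 1 = 672 = 2^5 · 3 · 7.
Divisors: 1, 2, 3, 4, 6, 7, 8, 12, 14, 16, 21, 24, 28, 32, 42, 48, 56, 84, 96, 112, 168, 224, 336, 672.
Check each in increasing order: 591^1 ≡ 591;  591^2 ≡ 667;  591^3 ≡ 492;  591^4 ≡ 36;  591^6 ≡ 457;  591^7 ≡ 214;  591^8 ≡ 623;  591^12 ≡ 219;  591^14 ≡ 32;  591^16 ≡ 481;  591^21 ≡ 118;  591^24 ≡ 178;  591^28 ≡ 351;  591^32 ≡ 522;  591^42 ≡ 464;  591^48 ≡ 53;  591^56 ≡ 42;  591^84 ≡ 609;  591^96 ≡ 117;  591^112 ≡ 418;  591^168 ≡ 58;  591^224 ≡ 417;  591^336 ≡ 672;  591^672 ≡ 1.
Smallest exponent giving 1 is 672.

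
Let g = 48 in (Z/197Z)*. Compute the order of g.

196

The order of 48 must divide p − 1 = 196 = 2^2 · 7^2.
Divisors: 1, 2, 4, 7, 14, 28, 49, 98, 196.
Check each in increasing order: 48^1 ≡ 48;  48^2 ≡ 137;  48^4 ≡ 54;  48^7 ≡ 110;  48^14 ≡ 83;  48^28 ≡ 191;  48^49 ≡ 183;  48^98 ≡ 196;  48^196 ≡ 1.
Smallest exponent giving 1 is 196.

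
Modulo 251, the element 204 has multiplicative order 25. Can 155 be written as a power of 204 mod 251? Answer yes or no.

no

⟨204⟩ has order 25; its elements mod 251 are {1, 4, 5, 16, 20, 25, 51, 63, 64, 69, 80, 91, 94, 100, 113, 123, 125, 149, 201, 204, 211, 219, 241, 243, 249}.
155 is not in this set.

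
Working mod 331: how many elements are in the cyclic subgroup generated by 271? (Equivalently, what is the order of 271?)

165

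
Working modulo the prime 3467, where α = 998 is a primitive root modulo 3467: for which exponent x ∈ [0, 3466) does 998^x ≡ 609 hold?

2665

Baby-step giant-step with m = ceil(sqrt(3466)) = 59.
Baby table (998^j mod 3467 for j=0..58):
  0:1  1:998  2:975  3:2290  4:667  5:2  6:1996  7:1950
  8:1113  9:1334  10:4  11:525  12:433  13:2226  14:2668  15:8
  16:1050  17:866  18:985  19:1869  20:16  21:2100  22:1732  23:1970
  24:271  25:32  26:733  27:3464  28:473  29:542  30:64  31:1466
  32:3461  33:946  34:1084  35:128  36:2932  37:3455  38:1892  39:2168
  40:256  41:2397  42:3443  43:317  44:869  45:512  46:1327  47:3419
  48:634  49:1738  50:1024  51:2654  52:3371  53:1268  54:9  55:2048
  56:1841  57:3275  58:2536
Giant step factor: 998^(-59) ≡ 2504 (mod 3467).
Scan 609·2504^i mod 3467 for i = 0, 1, …:
  i=0: 609   i=1: 2923   i=2: 355   i=3: 1368
  i=4: 76   i=5: 3086   i=6: 2868   i=7: 1315
  i=8: 2577   i=9: 721     …   i=44: 72
  i=45: 4
Match at i=45, j=10: x = 45·59 + 10 = 2665.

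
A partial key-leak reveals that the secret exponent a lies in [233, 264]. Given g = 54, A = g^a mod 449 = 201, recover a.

241

Compute 54^233 mod 449 = 304, then multiply by 54 repeatedly:
  54^233=304  54^234=252  54^235=138  54^236=268  54^237=104
  54^238=228  54^239=189  54^240=328  54^241=201
Found 201 at exponent 241.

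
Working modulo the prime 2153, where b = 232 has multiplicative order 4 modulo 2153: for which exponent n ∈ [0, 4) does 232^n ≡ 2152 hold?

2

Successive powers of 232 modulo 2153:
  232^0=1  232^1=232  232^2=2152
So 232^2 ≡ 2152 (mod 2153), giving n = 2.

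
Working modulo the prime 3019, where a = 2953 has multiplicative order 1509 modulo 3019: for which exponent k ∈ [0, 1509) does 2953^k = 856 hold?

1348

Baby-step giant-step with m = ceil(sqrt(1509)) = 39.
Baby table (2953^j mod 3019 for j=0..38):
  0:1  1:2953  2:1337  3:2328  4:321  5:2966  6:479  7:1595
  8:395  9:1101  10:2809  11:1784  12:3016  13:198  14:2027  15:2073
  16:2056  17:159  18:1582  19:1253  20:1834  21:2735  22:630  23:686
  24:9  25:2425  26:2976  27:2838  28:2889  29:2542  30:1292  31:2279
  32:536  33:852  34:1129  35:961  36:2992  37:1782  38:129
Giant step factor: 2953^(-39) ≡ 1579 (mod 3019).
Scan 856·1579^i mod 3019 for i = 0, 1, …:
  i=0: 856   i=1: 2131   i=2: 1683   i=3: 737
  i=4: 1408   i=5: 1248   i=6: 2204   i=7: 2228
  i=8: 877   i=9: 2081     …   i=33: 943
  i=34: 630
Match at i=34, j=22: k = 34·39 + 22 = 1348.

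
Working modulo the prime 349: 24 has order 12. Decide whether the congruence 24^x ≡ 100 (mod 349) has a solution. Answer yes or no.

no

100 ∈ ⟨24⟩ iff 100^12 ≡ 1 (mod 349), since |⟨24⟩| = 12.
100^12 mod 349 = 322.
Since 322 ≠ 1, 100 does not lie in the subgroup.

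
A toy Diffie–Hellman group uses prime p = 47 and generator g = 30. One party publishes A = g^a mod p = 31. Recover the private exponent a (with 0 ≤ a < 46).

39

Baby-step giant-step with m = ceil(sqrt(46)) = 7.
Baby table (30^j mod 47 for j=0..6):
  0:1  1:30  2:7  3:22  4:2  5:13  6:14
Giant step factor: 30^(-7) ≡ 31 (mod 47).
Scan 31·31^i mod 47 for i = 0, 1, …:
  i=0: 31   i=1: 21   i=2: 40   i=3: 18
  i=4: 41   i=5: 2
Match at i=5, j=4: a = 5·7 + 4 = 39.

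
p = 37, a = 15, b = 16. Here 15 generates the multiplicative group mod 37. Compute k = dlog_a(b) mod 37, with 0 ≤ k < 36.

28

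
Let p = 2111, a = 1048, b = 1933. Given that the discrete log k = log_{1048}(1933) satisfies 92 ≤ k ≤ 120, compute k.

107

Compute 1048^92 mod 2111 = 932, then multiply by 1048 repeatedly:
  1048^92=932  1048^93=1454  1048^94=1761  1048^95=514  1048^96=367
  1048^97=414  1048^98=1117  1048^99=1122  1048^100=29  1048^101=838
  1048^102=48  1048^103=1751  1048^104=589  1048^105=860  1048^106=1994
  1048^107=1933
Found 1933 at exponent 107.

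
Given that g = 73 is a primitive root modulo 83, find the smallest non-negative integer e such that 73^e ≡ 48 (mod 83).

32

Baby-step giant-step with m = ceil(sqrt(82)) = 10.
Baby table (73^j mod 83 for j=0..9):
  0:1  1:73  2:17  3:79  4:40  5:15  6:16  7:6
  8:23  9:19
Giant step factor: 73^(-10) ≡ 38 (mod 83).
Scan 48·38^i mod 83 for i = 0, 1, …:
  i=0: 48   i=1: 81   i=2: 7   i=3: 17
Match at i=3, j=2: e = 3·10 + 2 = 32.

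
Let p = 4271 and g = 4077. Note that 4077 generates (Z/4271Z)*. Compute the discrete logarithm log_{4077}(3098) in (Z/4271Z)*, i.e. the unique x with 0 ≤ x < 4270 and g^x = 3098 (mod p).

Baby-step giant-step with m = ceil(sqrt(4270)) = 66.
Baby table (4077^j mod 4271 for j=0..65):
  0:1  1:4077  2:3468  3:2026  4:4159  5:373  6:245  7:3722
  8:4002  9:934  10:2457  11:1694  12:231  13:2167  14:2431  15:2467
  16:4025  17:743  18:1072  19:1311  20:1926  21:2204  22:3795  23:2653
  24:2109  25:870  26:2060  27:1834  28:2968  29:793  30:4185  31:3871
  32:722  33:875  34:1090  35:2090  36:285  37:233  38:1779  39:825
  40:2248  41:3801  42:1489  43:1562  44:213  45:1388  46:4072  47:167
  48:1770  49:2571  50:933  51:2651  52:2497  53:2476  54:2279  55:2058
  56:2222  57:303  58:1012  59:138  60:3125  61:232  62:1973  63:1628
  64:222  65:3913
Giant step factor: 4077^(-66) ≡ 509 (mod 4271).
Scan 3098·509^i mod 4271 for i = 0, 1, …:
  i=0: 3098   i=1: 883   i=2: 992   i=3: 950
  i=4: 927   i=5: 2033   i=6: 1215   i=7: 3411
  i=8: 2173   i=9: 4139   i=10: 1148   i=11: 3476
  i=12: 1090
Match at i=12, j=34: x = 12·66 + 34 = 826.

826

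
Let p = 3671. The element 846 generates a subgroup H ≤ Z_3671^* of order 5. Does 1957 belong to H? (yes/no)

1957 ∈ ⟨846⟩ iff 1957^5 ≡ 1 (mod 3671), since |⟨846⟩| = 5.
1957^5 mod 3671 = 1.
Since 1 = 1, 1957 lies in the subgroup.

yes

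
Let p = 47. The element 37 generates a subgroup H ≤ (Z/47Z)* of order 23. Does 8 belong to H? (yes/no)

yes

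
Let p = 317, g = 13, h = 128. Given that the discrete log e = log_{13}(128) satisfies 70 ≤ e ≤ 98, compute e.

Compute 13^70 mod 317 = 4, then multiply by 13 repeatedly:
  13^70=4  13^71=52  13^72=42  13^73=229  13^74=124
  13^75=27  13^76=34  13^77=125  13^78=40  13^79=203
  13^80=103  13^81=71  13^82=289  13^83=270  13^84=23
  13^85=299  13^86=83  13^87=128
Found 128 at exponent 87.

87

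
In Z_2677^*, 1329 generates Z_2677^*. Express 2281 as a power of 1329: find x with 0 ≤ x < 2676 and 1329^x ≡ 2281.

2216

Baby-step giant-step with m = ceil(sqrt(2676)) = 52.
Baby table (1329^j mod 2677 for j=0..51):
  0:1  1:1329  2:2098  3:1485  4:616  5:2179  6:2054  7:1903
  8:1999  9:1087  10:1720  11:2399  12:2641  13:342  14:2105  15:80
  16:1917  17:1866  18:1012  19:1094  20:315  21:1023  22:2328  23:1977
  24:1296  25:1073  26:1853  27:2474  28:590  29:2426  30:1046  31:771
  32:2045  33:650  34:1856  35:1107  36:1530  37:1527  38:217  39:1954
  40:176  41:1005  42:2499  43:1691  44:1336  45:693  46:109  47:303
  48:1137  49:1245  50:219  51:1935
Giant step factor: 1329^(-52) ≡ 1851 (mod 2677).
Scan 2281·1851^i mod 2677 for i = 0, 1, …:
  i=0: 2281   i=1: 502   i=2: 283   i=3: 1818
  i=4: 129   i=5: 526   i=6: 1875   i=7: 1233
  i=8: 1479   i=9: 1735     …   i=41: 2237
  i=42: 2045
Match at i=42, j=32: x = 42·52 + 32 = 2216.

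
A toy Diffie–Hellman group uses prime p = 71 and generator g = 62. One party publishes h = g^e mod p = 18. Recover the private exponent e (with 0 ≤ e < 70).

Successive powers of 62 modulo 71:
  62^0=1  62^1=62  62^2=10  62^3=52  62^4=29  62^5=23
  62^6=6  62^7=17  62^8=60  62^9=28  62^10=32  62^11=67
  62^12=36  62^13=31  62^14=5  62^15=26  62^16=50  62^17=47
  62^18=3  62^19=44  62^20=30  62^21=14  62^22=16  62^23=69
  62^24=18
So 62^24 ≡ 18 (mod 71), giving e = 24.

24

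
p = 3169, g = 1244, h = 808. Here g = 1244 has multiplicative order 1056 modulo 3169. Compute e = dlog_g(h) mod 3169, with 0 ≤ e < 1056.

Baby-step giant-step with m = ceil(sqrt(1056)) = 33.
Baby table (1244^j mod 3169 for j=0..32):
  0:1  1:1244  2:1064  3:2143  4:763  5:1641  6:568  7:3074
  8:2242  9:328  10:2400  11:402  12:2555  13:3082  14:2687  15:2502
  16:530  17:168  18:3007  19:1288  20:1927  21:1424  22:3154  23:354
  24:3054  25:2714  26:1231  27:737  28:987  29:1425  30:1229  31:1418
  32:2028
Giant step factor: 1244^(-33) ≡ 2706 (mod 3169).
Scan 808·2706^i mod 3169 for i = 0, 1, …:
  i=0: 808   i=1: 3007
Match at i=1, j=18: e = 1·33 + 18 = 51.

51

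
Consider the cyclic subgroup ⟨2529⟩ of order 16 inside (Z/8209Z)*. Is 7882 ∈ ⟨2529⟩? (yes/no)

no

⟨2529⟩ has order 16; its elements mod 8209 are {1, 1030, 1201, 1939, 2383, 2529, 2617, 2958, 5251, 5592, 5680, 5826, 6270, 7008, 7179, 8208}.
7882 is not in this set.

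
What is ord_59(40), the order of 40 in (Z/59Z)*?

The order of 40 must divide p − 1 = 58 = 2 · 29.
Divisors: 1, 2, 29, 58.
Check each in increasing order: 40^1 ≡ 40;  40^2 ≡ 7;  40^29 ≡ 58;  40^58 ≡ 1.
Smallest exponent giving 1 is 58.

58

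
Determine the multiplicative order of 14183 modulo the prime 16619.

16618

The order of 14183 must divide p − 1 = 16618 = 2 · 7 · 1187.
Divisors: 1, 2, 7, 14, 1187, 2374, 8309, 16618.
Check each in increasing order: 14183^1 ≡ 14183;  14183^2 ≡ 1113;  14183^7 ≡ 4428;  14183^14 ≡ 13383;  14183^1187 ≡ 10449;  14183^2374 ≡ 11390;  14183^8309 ≡ 16618;  14183^16618 ≡ 1.
Smallest exponent giving 1 is 16618.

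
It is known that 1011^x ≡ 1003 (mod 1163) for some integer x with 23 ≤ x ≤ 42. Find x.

Compute 1011^23 mod 1163 = 485, then multiply by 1011 repeatedly:
  1011^23=485  1011^24=712  1011^25=1098  1011^26=576  1011^27=836
  1011^28=858  1011^29=1003
Found 1003 at exponent 29.

29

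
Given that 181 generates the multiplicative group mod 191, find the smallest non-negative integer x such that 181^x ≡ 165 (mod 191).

Baby-step giant-step with m = ceil(sqrt(190)) = 14.
Baby table (181^j mod 191 for j=0..13):
  0:1  1:181  2:100  3:146  4:68  5:84  6:115  7:187
  8:40  9:173  10:180  11:110  12:46  13:113
Giant step factor: 181^(-14) ≡ 12 (mod 191).
Scan 165·12^i mod 191 for i = 0, 1, …:
  i=0: 165   i=1: 70   i=2: 76   i=3: 148
  i=4: 57   i=5: 111   i=6: 186   i=7: 131
  i=8: 44   i=9: 146
Match at i=9, j=3: x = 9·14 + 3 = 129.

129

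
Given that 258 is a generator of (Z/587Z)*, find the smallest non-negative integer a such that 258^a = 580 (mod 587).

77

Baby-step giant-step with m = ceil(sqrt(586)) = 25.
Baby table (258^j mod 587 for j=0..24):
  0:1  1:258  2:233  3:240  4:285  5:155  6:74  7:308
  8:219  9:150  10:545  11:317  12:193  13:486  14:357  15:534
  16:414  17:565  18:194  19:157  20:3  21:187  22:112  23:133
  24:268
Giant step factor: 258^(-25) ≡ 255 (mod 587).
Scan 580·255^i mod 587 for i = 0, 1, …:
  i=0: 580   i=1: 563   i=2: 337   i=3: 233
Match at i=3, j=2: a = 3·25 + 2 = 77.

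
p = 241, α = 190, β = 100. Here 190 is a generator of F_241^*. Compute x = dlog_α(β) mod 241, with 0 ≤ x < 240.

112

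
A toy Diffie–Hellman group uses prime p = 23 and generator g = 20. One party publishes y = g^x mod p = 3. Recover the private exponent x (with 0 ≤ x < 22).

Successive powers of 20 modulo 23:
  20^0=1  20^1=20  20^2=9  20^3=19  20^4=12  20^5=10
  20^6=16  20^7=21  20^8=6  20^9=5  20^10=8  20^11=22
  20^12=3
So 20^12 ≡ 3 (mod 23), giving x = 12.

12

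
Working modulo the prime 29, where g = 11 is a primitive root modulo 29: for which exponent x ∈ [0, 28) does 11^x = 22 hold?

Successive powers of 11 modulo 29:
  11^0=1  11^1=11  11^2=5  11^3=26  11^4=25  11^5=14
  11^6=9  11^7=12  11^8=16  11^9=2  11^10=22
So 11^10 ≡ 22 (mod 29), giving x = 10.

10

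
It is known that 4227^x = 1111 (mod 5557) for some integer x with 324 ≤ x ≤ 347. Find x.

Compute 4227^324 mod 5557 = 4928, then multiply by 4227 repeatedly:
  4227^324=4928  4227^325=3020  4227^326=1111
Found 1111 at exponent 326.

326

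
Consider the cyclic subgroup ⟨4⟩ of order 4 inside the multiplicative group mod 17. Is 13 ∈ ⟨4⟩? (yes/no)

yes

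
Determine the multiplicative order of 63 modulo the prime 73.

The order of 63 must divide p − 1 = 72 = 2^3 · 3^2.
Divisors: 1, 2, 3, 4, 6, 8, 9, 12, 18, 24, 36, 72.
Check each in increasing order: 63^1 ≡ 63;  63^2 ≡ 27;  63^3 ≡ 22;  63^4 ≡ 72;  63^6 ≡ 46;  63^8 ≡ 1.
Smallest exponent giving 1 is 8.

8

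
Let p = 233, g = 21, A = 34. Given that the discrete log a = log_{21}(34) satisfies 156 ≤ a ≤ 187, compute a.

Compute 21^156 mod 233 = 182, then multiply by 21 repeatedly:
  21^156=182  21^157=94  21^158=110  21^159=213  21^160=46
  21^161=34
Found 34 at exponent 161.

161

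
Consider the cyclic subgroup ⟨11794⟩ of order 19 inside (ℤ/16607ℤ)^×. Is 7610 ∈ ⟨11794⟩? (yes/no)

yes

7610 ∈ ⟨11794⟩ iff 7610^19 ≡ 1 (mod 16607), since |⟨11794⟩| = 19.
7610^19 mod 16607 = 1.
Since 1 = 1, 7610 lies in the subgroup.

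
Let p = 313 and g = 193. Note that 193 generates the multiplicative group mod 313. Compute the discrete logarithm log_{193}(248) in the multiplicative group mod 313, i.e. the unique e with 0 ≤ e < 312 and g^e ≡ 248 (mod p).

233

Baby-step giant-step with m = ceil(sqrt(312)) = 18.
Baby table (193^j mod 313 for j=0..17):
  0:1  1:193  2:2  3:73  4:4  5:146  6:8  7:292
  8:16  9:271  10:32  11:229  12:64  13:145  14:128  15:290
  16:256  17:267
Giant step factor: 193^(-18) ≡ 151 (mod 313).
Scan 248·151^i mod 313 for i = 0, 1, …:
  i=0: 248   i=1: 201   i=2: 303   i=3: 55
  i=4: 167   i=5: 177   i=6: 122   i=7: 268
  i=8: 91   i=9: 282   i=10: 14   i=11: 236
  i=12: 267
Match at i=12, j=17: e = 12·18 + 17 = 233.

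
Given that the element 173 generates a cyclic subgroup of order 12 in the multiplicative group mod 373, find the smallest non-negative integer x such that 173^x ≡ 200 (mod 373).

Successive powers of 173 modulo 373:
  173^0=1  173^1=173  173^2=89  173^3=104  173^4=88  173^5=304
  173^6=372  173^7=200
So 173^7 ≡ 200 (mod 373), giving x = 7.

7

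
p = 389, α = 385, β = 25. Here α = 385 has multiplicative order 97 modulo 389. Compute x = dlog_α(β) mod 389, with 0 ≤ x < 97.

Baby-step giant-step with m = ceil(sqrt(97)) = 10.
Baby table (385^j mod 389 for j=0..9):
  0:1  1:385  2:16  3:325  4:256  5:143  6:206  7:343
  8:184  9:42
Giant step factor: 385^(-10) ≡ 345 (mod 389).
Scan 25·345^i mod 389 for i = 0, 1, …:
  i=0: 25   i=1: 67   i=2: 164   i=3: 175
  i=4: 80   i=5: 370   i=6: 58   i=7: 171
  i=8: 256
Match at i=8, j=4: x = 8·10 + 4 = 84.

84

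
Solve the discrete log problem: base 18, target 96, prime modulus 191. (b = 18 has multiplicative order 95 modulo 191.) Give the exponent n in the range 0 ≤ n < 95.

Baby-step giant-step with m = ceil(sqrt(95)) = 10.
Baby table (18^j mod 191 for j=0..9):
  0:1  1:18  2:133  3:102  4:117  5:5  6:90  7:92
  8:128  9:12
Giant step factor: 18^(-10) ≡ 107 (mod 191).
Scan 96·107^i mod 191 for i = 0, 1, …:
  i=0: 96   i=1: 149   i=2: 90
Match at i=2, j=6: n = 2·10 + 6 = 26.

26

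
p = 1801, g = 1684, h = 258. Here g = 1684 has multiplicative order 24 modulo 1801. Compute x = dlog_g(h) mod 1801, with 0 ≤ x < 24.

22

Successive powers of 1684 modulo 1801:
  1684^0=1  1684^1=1684  1684^2=1082  1684^3=1277  1684^4=74  1684^5=347
  1684^6=824  1684^7=846  1684^8=73  1684^9=464  1684^10=1543  1684^11=1370
  1684^12=1800  1684^13=117  1684^14=719  1684^15=524  1684^16=1727  1684^17=1454
  1684^18=977  1684^19=955  1684^20=1728  1684^21=1337  1684^22=258
So 1684^22 ≡ 258 (mod 1801), giving x = 22.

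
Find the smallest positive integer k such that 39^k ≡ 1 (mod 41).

The order of 39 must divide p − 1 = 40 = 2^3 · 5.
Divisors: 1, 2, 4, 5, 8, 10, 20, 40.
Check each in increasing order: 39^1 ≡ 39;  39^2 ≡ 4;  39^4 ≡ 16;  39^5 ≡ 9;  39^8 ≡ 10;  39^10 ≡ 40;  39^20 ≡ 1.
Smallest exponent giving 1 is 20.

20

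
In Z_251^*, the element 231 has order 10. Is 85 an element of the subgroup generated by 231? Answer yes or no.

no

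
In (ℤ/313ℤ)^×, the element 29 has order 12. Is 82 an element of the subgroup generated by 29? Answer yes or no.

no

82 ∈ ⟨29⟩ iff 82^12 ≡ 1 (mod 313), since |⟨29⟩| = 12.
82^12 mod 313 = 210.
Since 210 ≠ 1, 82 does not lie in the subgroup.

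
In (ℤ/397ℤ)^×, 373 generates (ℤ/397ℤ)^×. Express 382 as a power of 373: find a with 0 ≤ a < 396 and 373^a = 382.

321

Baby-step giant-step with m = ceil(sqrt(396)) = 20.
Baby table (373^j mod 397 for j=0..19):
  0:1  1:373  2:179  3:71  4:281  5:5  6:277  7:101
  8:355  9:214  10:25  11:194  12:108  13:187  14:276  15:125
  16:176  17:143  18:141  19:189
Giant step factor: 373^(-20) ≡ 249 (mod 397).
Scan 382·249^i mod 397 for i = 0, 1, …:
  i=0: 382   i=1: 235   i=2: 156   i=3: 335
  i=4: 45   i=5: 89   i=6: 326   i=7: 186
  i=8: 262   i=9: 130     …   i=15: 86
  i=16: 373
Match at i=16, j=1: a = 16·20 + 1 = 321.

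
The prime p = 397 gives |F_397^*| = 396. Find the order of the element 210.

396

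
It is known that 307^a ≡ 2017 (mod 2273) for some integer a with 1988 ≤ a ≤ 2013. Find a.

2000

Compute 307^1988 mod 2273 = 1530, then multiply by 307 repeatedly:
  307^1988=1530  307^1989=1472  307^1990=1850  307^1991=1973  307^1992=1093
  307^1993=1420  307^1994=1797  307^1995=1613  307^1996=1950  307^1997=851
  307^1998=2135  307^1999=821  307^2000=2017
Found 2017 at exponent 2000.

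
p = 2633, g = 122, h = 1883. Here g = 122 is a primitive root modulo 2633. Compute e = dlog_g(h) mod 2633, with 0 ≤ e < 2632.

Baby-step giant-step with m = ceil(sqrt(2632)) = 52.
Baby table (122^j mod 2633 for j=0..51):
  0:1  1:122  2:1719  3:1711  4:735  5:148  6:2258  7:1644
  8:460  9:827  10:840  11:2426  12:1076  13:2255  14:1278  15:569
  16:960  17:1268  18:1982  19:2201  20:2589  21:2531  22:721  23:1073
  24:1889  25:1387  26:702  27:1388  28:824  29:474  30:2535  31:1209
  32:50  33:834  34:1694  35:1294  36:2521  37:2134  38:2314  39:577
  40:1936  41:1855  42:2505  43:182  44:1140  45:2164  46:708  47:2120
  48:606  49:208  50:1679  51:2097
Giant step factor: 122^(-52) ≡ 2031 (mod 2633).
Scan 1883·2031^i mod 2633 for i = 0, 1, …:
  i=0: 1883   i=1: 1257   i=2: 1590   i=3: 1232
  i=4: 842   i=5: 1285   i=6: 532   i=7: 962
  i=8: 136   i=9: 2384     …   i=17: 2299
  i=18: 960
Match at i=18, j=16: e = 18·52 + 16 = 952.

952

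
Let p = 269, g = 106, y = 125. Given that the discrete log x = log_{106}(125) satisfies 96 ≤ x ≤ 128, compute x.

Compute 106^96 mod 269 = 131, then multiply by 106 repeatedly:
  106^96=131  106^97=167  106^98=217  106^99=137  106^100=265
  106^101=114  106^102=248  106^103=195  106^104=226  106^105=15
  106^106=245  106^107=146  106^108=143  106^109=94  106^110=11
  106^111=90  106^112=125
Found 125 at exponent 112.

112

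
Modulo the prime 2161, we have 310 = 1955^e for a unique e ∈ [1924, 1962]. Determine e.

1955

Compute 1955^1924 mod 2161 = 1399, then multiply by 1955 repeatedly:
  1955^1924=1399  1955^1925=1380  1955^1926=972  1955^1927=741  1955^1928=785
  1955^1929=365  1955^1930=445  1955^1931=1253  1955^1932=1202  1955^1933=903
  1955^1934=1989  1955^1935=856  1955^1936=866  1955^1937=967  1955^1938=1771
  1955^1939=383  1955^1940=1059  1955^1941=107  1955^1942=1729  1955^1943=391
  1955^1944=1572  1955^1945=318  1955^1946=1483  1955^1947=1364  1955^1948=2107
  1955^1949=319  1955^1950=1277  1955^1951=580  1955^1952=1536  1955^1953=1251
  1955^1954=1614  1955^1955=310
Found 310 at exponent 1955.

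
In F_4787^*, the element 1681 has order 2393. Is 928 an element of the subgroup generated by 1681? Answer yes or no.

928 ∈ ⟨1681⟩ iff 928^2393 ≡ 1 (mod 4787), since |⟨1681⟩| = 2393.
928^2393 mod 4787 = 1.
Since 1 = 1, 928 lies in the subgroup.

yes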